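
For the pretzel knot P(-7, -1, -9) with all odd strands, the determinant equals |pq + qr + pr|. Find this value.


Step 1: Compute pq + qr + pr.
pq = (-7)*(-1) = 7
qr = (-1)*(-9) = 9
pr = (-7)*(-9) = 63
pq + qr + pr = 7 + 9 + 63 = 79
Step 2: Take absolute value.
det(P(-7,-1,-9)) = |79| = 79

79


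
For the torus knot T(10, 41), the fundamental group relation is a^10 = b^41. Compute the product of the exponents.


The relation is a^10 = b^41.
Product of exponents = 10 * 41
= 410

410


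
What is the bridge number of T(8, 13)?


The bridge number of T(p,q) is min(p,q).
min(8, 13) = 8

8


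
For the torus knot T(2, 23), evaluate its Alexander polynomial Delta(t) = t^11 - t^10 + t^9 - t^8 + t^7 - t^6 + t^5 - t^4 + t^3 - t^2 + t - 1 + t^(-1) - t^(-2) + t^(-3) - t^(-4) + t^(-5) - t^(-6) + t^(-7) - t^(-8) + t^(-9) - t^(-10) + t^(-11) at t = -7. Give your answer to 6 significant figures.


Substituting t = -7 into Delta(t) = t^11 - t^10 + t^9 - t^8 + t^7 - t^6 + t^5 - t^4 + t^3 - t^2 + t - 1 + t^(-1) - t^(-2) + t^(-3) - t^(-4) + t^(-5) - t^(-6) + t^(-7) - t^(-8) + t^(-9) - t^(-10) + t^(-11):
Term values: (-1977326743) + (-282475249) + (-40353607) + (-5764801) + (-823543) + (-117649) + (-16807) + (-2401) + (-343) + (-49) + (-7) + (-1) + (-0.142857) + (-0.0204082) + (-0.00291545) + (-0.000416493) + (-5.9499e-05) + (-8.49986e-06) + (-1.21427e-06) + (-1.73467e-07) + (-2.47809e-08) + (-3.54013e-09) + (-5.05733e-10)
Sum = -2306881200
Rounded to 6 significant figures: -2.30688e+09

-2.30688e+09


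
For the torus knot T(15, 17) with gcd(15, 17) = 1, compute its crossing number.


For a torus knot T(p, q) with gcd(p,q)=1,
the crossing number is min(p*(q-1), q*(p-1)).
p*(q-1) = 15*16 = 240
q*(p-1) = 17*14 = 238
min(240, 238) = 238

238


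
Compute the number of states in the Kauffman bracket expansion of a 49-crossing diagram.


Each crossing contributes 2 choices (A-smoothing or B-smoothing).
Total states = 2^49 = 562949953421312

562949953421312


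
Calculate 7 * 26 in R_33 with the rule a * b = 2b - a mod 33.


7 * 26 = 2*26 - 7 mod 33
= 52 - 7 mod 33
= 45 mod 33 = 12

12


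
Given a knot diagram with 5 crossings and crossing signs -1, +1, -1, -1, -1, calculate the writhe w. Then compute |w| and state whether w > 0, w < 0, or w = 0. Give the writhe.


Step 1: Count positive crossings (+1).
Positive crossings: 1
Step 2: Count negative crossings (-1).
Negative crossings: 4
Step 3: Writhe = (positive) - (negative)
w = 1 - 4 = -3
Step 4: |w| = 3, and w is negative

-3


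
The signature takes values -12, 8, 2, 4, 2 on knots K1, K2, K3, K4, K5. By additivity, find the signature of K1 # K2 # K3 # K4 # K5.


The signature is additive under connected sum.
signature(K1 # K2 # K3 # K4 # K5) = (-12) + (8) + (2) + (4) + (2)
= 4

4


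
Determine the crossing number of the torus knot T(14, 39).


For a torus knot T(p, q) with gcd(p,q)=1,
the crossing number is min(p*(q-1), q*(p-1)).
p*(q-1) = 14*38 = 532
q*(p-1) = 39*13 = 507
min(532, 507) = 507

507


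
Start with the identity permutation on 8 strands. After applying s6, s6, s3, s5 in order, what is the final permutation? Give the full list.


Starting with identity [1, 2, 3, 4, 5, 6, 7, 8].
Apply generators in sequence:
  After s6: [1, 2, 3, 4, 5, 7, 6, 8]
  After s6: [1, 2, 3, 4, 5, 6, 7, 8]
  After s3: [1, 2, 4, 3, 5, 6, 7, 8]
  After s5: [1, 2, 4, 3, 6, 5, 7, 8]
Final permutation: [1, 2, 4, 3, 6, 5, 7, 8]

[1, 2, 4, 3, 6, 5, 7, 8]


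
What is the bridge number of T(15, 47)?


The bridge number of T(p,q) is min(p,q).
min(15, 47) = 15

15


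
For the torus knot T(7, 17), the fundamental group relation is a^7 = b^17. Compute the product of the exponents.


The relation is a^7 = b^17.
Product of exponents = 7 * 17
= 119

119


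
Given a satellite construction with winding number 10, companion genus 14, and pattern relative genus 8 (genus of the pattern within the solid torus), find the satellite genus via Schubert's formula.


Schubert: g(satellite) = g_rel(pattern) + |winding| * g(companion),
where g_rel(pattern) is the genus of the pattern relative to the solid torus.
= 8 + 10 * 14
= 8 + 140 = 148

148


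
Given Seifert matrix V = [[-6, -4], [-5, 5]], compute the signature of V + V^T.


Step 1: V + V^T = [[-12, -9], [-9, 10]]
Step 2: trace = -2, det = -201
Step 3: Discriminant = (-2)^2 - 4*(-201) = 808
Step 4: Eigenvalues: 13.2127, -15.2127
Step 5: Signature = (# positive eigenvalues) - (# negative eigenvalues) = 0

0


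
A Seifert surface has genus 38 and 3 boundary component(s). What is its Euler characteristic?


chi = 2 - 2g - b
= 2 - 2*38 - 3
= 2 - 76 - 3 = -77

-77


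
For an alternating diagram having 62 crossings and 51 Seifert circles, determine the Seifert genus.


For alternating knots, g = (c - s + 1)/2.
= (62 - 51 + 1)/2
= 12/2 = 6

6


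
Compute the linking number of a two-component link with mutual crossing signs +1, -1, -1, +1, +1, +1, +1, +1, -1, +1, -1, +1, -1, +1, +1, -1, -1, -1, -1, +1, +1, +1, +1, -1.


Step 1: Count positive crossings: 14
Step 2: Count negative crossings: 10
Step 3: Sum of signs = 14 - 10 = 4
Step 4: Linking number = sum/2 = 4/2 = 2

2


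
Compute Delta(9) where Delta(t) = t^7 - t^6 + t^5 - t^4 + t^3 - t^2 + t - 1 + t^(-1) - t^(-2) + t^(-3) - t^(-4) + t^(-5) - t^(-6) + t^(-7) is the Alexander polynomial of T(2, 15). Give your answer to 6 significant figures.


Substituting t = 9 into Delta(t) = t^7 - t^6 + t^5 - t^4 + t^3 - t^2 + t - 1 + t^(-1) - t^(-2) + t^(-3) - t^(-4) + t^(-5) - t^(-6) + t^(-7):
Term values: (4782969) + (-531441) + (59049) + (-6561) + (729) + (-81) + (9) + (-1) + (0.111111) + (-0.0123457) + (0.00137174) + (-0.000152416) + (1.69351e-05) + (-1.88168e-06) + (2.09075e-07)
Sum = 4304672.1
Rounded to 6 significant figures: 4.30467e+06

4.30467e+06


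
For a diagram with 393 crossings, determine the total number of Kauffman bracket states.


Each crossing contributes 2 choices (A-smoothing or B-smoothing).
Total states = 2^393 = 20173827172553973356686868531273530268200826506478308693989526222973809547006571833044104322501076808092993531037089792

20173827172553973356686868531273530268200826506478308693989526222973809547006571833044104322501076808092993531037089792


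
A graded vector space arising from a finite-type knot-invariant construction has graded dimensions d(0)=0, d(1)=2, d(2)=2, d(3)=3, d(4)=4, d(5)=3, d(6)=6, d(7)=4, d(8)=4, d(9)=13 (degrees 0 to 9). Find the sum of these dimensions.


Total dimension = d(0) + d(1) + ... + d(9)
= 0 + 2 + 2 + 3 + 4 + 3 + 6 + 4 + 4 + 13
= 41

41


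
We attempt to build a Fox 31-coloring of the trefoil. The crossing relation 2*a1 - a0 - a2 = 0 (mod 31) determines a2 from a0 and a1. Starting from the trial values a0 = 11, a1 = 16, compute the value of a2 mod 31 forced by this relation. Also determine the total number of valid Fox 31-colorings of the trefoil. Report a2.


Step 1: Apply the given crossing relation 2*a1 - a0 - a2 = 0 (mod 31).
  a2 = 2*a1 - a0 mod 31
  a2 = 2*16 - 11 mod 31
  a2 = 32 - 11 mod 31
  a2 = 21 mod 31 = 21
Step 2: The trefoil has determinant 3.
  Number of Fox p-colorings (p prime) is p^2 if p = 3, else p.
  Since 31 does not divide 3, only trivial (constant) colorings exist.
  (So the trial a0 = 11, a1 = 16 with a0 != a1 does NOT extend to a valid coloring of the whole trefoil: the other two crossing relations require 3*(a1 - a0) = 0 (mod 31), which fails.)
  Total colorings = 31
Step 3: a2 = 21, total Fox 31-colorings = 31

21


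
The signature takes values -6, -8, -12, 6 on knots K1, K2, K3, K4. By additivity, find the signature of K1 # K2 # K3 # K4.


The signature is additive under connected sum.
signature(K1 # K2 # K3 # K4) = (-6) + (-8) + (-12) + (6)
= -20

-20


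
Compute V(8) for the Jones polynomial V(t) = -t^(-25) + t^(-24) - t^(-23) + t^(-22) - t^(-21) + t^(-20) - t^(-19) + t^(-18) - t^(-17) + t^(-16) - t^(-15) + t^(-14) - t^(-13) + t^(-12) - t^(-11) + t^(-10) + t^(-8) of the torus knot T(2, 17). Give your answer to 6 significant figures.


Substituting t = 8 into V(t) = -t^(-25) + t^(-24) - t^(-23) + t^(-22) - t^(-21) + t^(-20) - t^(-19) + t^(-18) - t^(-17) + t^(-16) - t^(-15) + t^(-14) - t^(-13) + t^(-12) - t^(-11) + t^(-10) + t^(-8):
  (-)t^(-25) = -2.64698e-23
  (+)t^(-24) = 2.11758e-22
  (-)t^(-23) = -1.69407e-21
  (+)t^(-22) = 1.35525e-20
  (-)t^(-21) = -1.0842e-19
  (+)t^(-20) = 8.67362e-19
  (-)t^(-19) = -6.93889e-18
  (+)t^(-18) = 5.55112e-17
  (-)t^(-17) = -4.44089e-16
  (+)t^(-16) = 3.55271e-15
  (-)t^(-15) = -2.84217e-14
  (+)t^(-14) = 2.27374e-13
  (-)t^(-13) = -1.81899e-12
  (+)t^(-12) = 1.45519e-11
  (-)t^(-11) = -1.16415e-10
  (+)t^(-10) = 9.31323e-10
  (+)t^(-8) = 5.96046e-08
Sum = (-2.64698e-23) + (2.11758e-22) + (-1.69407e-21) + (1.35525e-20) + (-1.0842e-19) + (8.67362e-19) + (-6.93889e-18) + (5.55112e-17) + (-4.44089e-16) + (3.55271e-15) + (-2.84217e-14) + (2.27374e-13) + (-1.81899e-12) + (1.45519e-11) + (-1.16415e-10) + (9.31323e-10) + (5.96046e-08)
= 6.043248706e-08
Rounded to 6 significant figures: 6.04325e-08

6.04325e-08


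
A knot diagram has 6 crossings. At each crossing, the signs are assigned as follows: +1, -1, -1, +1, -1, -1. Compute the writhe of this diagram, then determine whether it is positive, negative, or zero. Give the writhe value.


Step 1: Count positive crossings (+1).
Positive crossings: 2
Step 2: Count negative crossings (-1).
Negative crossings: 4
Step 3: Writhe = (positive) - (negative)
w = 2 - 4 = -2
Step 4: |w| = 2, and w is negative

-2


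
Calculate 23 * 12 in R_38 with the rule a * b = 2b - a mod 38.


23 * 12 = 2*12 - 23 mod 38
= 24 - 23 mod 38
= 1 mod 38 = 1

1


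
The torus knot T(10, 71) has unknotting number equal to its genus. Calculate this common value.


For a torus knot T(p,q), both the unknotting number and genus equal (p-1)(q-1)/2.
= (10-1)(71-1)/2
= 9*70/2
= 630/2 = 315

315


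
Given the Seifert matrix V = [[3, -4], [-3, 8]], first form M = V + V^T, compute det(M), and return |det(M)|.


Step 1: Form V + V^T where V = [[3, -4], [-3, 8]]
  V^T = [[3, -3], [-4, 8]]
  V + V^T = [[6, -7], [-7, 16]]
Step 2: det(V + V^T) = 6*16 - (-7)*(-7)
  = 96 - 49 = 47
Step 3: Knot determinant = |det(V + V^T)| = |47| = 47

47


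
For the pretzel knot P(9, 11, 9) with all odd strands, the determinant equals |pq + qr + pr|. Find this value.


Step 1: Compute pq + qr + pr.
pq = 9*11 = 99
qr = 11*9 = 99
pr = 9*9 = 81
pq + qr + pr = 99 + 99 + 81 = 279
Step 2: Take absolute value.
det(P(9,11,9)) = |279| = 279

279


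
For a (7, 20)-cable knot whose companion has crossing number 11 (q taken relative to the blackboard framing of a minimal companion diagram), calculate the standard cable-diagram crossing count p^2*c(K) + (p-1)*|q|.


Step 1: Each of the c(K) crossings of the companion diagram becomes p*p = p^2 crossings among the p parallel strands, and each of the |q| twists s_1 s_2 ... s_(p-1) adds (p-1) crossings.
  Crossings = p^2 * c(K) + (p-1)*|q|
Step 2: = 7^2 * 11 + (7-1)*20
Step 3: = 49*11 + 6*20
Step 4: = 539 + 120 = 659

659


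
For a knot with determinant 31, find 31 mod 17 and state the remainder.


Step 1: A knot is p-colorable if and only if p divides its determinant.
Step 2: Compute 31 mod 17.
31 = 1 * 17 + 14
Step 3: 31 mod 17 = 14
Step 4: The knot is 17-colorable: no

14


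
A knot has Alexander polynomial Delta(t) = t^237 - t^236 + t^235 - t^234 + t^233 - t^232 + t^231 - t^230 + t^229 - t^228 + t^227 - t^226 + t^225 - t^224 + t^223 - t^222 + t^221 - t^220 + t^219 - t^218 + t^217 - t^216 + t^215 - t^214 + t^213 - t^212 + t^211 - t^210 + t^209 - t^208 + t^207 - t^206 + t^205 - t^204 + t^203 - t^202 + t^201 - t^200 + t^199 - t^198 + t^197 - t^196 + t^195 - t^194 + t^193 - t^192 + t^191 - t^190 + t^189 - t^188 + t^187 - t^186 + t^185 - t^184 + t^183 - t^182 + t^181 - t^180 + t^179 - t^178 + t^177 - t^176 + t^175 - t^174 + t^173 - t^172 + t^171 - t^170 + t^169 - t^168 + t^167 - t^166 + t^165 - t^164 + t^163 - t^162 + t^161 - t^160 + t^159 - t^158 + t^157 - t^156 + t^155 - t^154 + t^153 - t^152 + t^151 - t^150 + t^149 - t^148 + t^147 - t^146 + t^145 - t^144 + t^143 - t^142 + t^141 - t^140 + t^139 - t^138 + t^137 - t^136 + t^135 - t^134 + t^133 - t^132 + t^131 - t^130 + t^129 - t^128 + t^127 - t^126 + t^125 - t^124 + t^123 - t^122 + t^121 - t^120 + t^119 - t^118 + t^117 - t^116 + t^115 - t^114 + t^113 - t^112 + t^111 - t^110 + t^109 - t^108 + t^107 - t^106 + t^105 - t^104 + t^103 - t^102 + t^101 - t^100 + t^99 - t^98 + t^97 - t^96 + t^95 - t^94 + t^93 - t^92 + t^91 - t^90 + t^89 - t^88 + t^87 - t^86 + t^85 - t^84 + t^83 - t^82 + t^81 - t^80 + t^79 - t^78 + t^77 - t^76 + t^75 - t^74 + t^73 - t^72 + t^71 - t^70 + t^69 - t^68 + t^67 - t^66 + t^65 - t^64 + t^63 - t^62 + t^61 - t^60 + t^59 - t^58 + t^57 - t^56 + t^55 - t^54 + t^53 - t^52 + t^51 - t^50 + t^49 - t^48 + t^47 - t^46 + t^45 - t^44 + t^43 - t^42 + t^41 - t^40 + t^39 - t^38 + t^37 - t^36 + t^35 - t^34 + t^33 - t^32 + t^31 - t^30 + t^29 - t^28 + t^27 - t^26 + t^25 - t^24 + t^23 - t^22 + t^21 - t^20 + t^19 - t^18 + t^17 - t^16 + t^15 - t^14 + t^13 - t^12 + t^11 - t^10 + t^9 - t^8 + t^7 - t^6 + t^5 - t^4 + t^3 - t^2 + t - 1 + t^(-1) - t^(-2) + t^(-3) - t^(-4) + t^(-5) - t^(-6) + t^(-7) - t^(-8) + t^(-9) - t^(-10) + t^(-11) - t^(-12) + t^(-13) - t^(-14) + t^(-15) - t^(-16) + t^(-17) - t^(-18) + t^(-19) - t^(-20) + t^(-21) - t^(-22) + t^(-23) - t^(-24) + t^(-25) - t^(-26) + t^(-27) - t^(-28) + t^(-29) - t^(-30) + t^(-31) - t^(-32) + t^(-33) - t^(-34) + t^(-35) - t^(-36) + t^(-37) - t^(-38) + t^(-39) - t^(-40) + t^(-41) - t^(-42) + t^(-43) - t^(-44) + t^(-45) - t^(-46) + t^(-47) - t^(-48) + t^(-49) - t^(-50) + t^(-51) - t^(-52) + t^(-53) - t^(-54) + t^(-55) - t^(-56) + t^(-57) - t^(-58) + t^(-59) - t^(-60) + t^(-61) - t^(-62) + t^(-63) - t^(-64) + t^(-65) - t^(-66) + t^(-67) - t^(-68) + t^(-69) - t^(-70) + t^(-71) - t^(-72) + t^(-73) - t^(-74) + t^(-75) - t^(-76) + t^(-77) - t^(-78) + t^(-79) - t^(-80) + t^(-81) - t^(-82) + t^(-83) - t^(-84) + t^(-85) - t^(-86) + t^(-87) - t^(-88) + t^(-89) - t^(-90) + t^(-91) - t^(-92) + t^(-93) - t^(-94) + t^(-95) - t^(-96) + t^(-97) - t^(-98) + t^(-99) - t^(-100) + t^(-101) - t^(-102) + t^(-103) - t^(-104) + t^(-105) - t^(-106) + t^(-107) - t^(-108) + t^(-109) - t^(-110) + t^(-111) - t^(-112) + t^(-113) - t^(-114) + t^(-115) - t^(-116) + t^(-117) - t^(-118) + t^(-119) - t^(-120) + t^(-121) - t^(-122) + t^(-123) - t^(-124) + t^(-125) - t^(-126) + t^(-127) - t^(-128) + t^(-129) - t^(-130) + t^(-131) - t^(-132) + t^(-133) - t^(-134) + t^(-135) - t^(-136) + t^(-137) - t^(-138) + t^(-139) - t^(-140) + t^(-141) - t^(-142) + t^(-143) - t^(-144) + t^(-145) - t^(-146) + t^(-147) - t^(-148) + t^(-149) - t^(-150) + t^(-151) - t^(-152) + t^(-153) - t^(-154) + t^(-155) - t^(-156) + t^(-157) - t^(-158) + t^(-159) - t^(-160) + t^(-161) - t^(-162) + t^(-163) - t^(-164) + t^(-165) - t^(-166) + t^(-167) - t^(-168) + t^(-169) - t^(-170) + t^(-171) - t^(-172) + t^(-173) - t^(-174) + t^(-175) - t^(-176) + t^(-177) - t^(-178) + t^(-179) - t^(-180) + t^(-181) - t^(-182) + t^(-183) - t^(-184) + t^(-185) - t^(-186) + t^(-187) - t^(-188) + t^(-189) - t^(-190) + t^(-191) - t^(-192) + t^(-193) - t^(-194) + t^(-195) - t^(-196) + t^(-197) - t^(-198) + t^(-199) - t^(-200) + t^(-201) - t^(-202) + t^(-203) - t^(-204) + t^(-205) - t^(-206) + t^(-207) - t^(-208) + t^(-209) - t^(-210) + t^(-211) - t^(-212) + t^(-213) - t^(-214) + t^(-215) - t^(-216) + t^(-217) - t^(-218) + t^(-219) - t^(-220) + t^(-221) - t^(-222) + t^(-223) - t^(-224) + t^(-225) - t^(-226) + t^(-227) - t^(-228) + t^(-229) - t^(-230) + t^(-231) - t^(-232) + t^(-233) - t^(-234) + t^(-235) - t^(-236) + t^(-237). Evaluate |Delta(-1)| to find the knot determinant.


Step 1: The polynomial has 475 terms with alternating signs, exponents from 237 down to -237.
Step 2: Substitute t = -1. The i-th term has coefficient (-1)^i and exponent (m-i),
  so its value is (-1)^i * (-1)^(m-i) = (-1)^m = -1 for every i.
Step 3: All 475 terms equal -1, so Delta(-1) = 475 * (-1) = -475
Step 4: |Delta(-1)| = 475

475


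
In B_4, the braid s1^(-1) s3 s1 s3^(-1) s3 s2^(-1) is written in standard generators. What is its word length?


The word length counts the number of generators (including inverses).
Listing each generator: s1^(-1), s3, s1, s3^(-1), s3, s2^(-1)
There are 6 generators in this braid word.

6


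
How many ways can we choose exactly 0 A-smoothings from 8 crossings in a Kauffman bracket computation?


We choose which 0 of 8 crossings get A-smoothings.
C(8, 0) = 8! / (0! * 8!)
= 1

1


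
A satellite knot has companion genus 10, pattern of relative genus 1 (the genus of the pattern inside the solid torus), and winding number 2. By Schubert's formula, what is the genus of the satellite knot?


Schubert: g(satellite) = g_rel(pattern) + |winding| * g(companion),
where g_rel(pattern) is the genus of the pattern relative to the solid torus.
= 1 + 2 * 10
= 1 + 20 = 21

21


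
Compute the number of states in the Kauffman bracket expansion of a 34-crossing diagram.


Each crossing contributes 2 choices (A-smoothing or B-smoothing).
Total states = 2^34 = 17179869184

17179869184


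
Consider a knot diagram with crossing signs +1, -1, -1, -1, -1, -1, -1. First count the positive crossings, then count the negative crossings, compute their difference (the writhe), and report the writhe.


Step 1: Count positive crossings (+1).
Positive crossings: 1
Step 2: Count negative crossings (-1).
Negative crossings: 6
Step 3: Writhe = (positive) - (negative)
w = 1 - 6 = -5
Step 4: |w| = 5, and w is negative

-5


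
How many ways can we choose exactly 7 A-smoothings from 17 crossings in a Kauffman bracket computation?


We choose which 7 of 17 crossings get A-smoothings.
C(17, 7) = 17! / (7! * 10!)
= 19448

19448


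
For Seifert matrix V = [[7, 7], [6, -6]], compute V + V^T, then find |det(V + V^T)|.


Step 1: Form V + V^T where V = [[7, 7], [6, -6]]
  V^T = [[7, 6], [7, -6]]
  V + V^T = [[14, 13], [13, -12]]
Step 2: det(V + V^T) = 14*(-12) - 13*13
  = -168 - 169 = -337
Step 3: Knot determinant = |det(V + V^T)| = |-337| = 337

337


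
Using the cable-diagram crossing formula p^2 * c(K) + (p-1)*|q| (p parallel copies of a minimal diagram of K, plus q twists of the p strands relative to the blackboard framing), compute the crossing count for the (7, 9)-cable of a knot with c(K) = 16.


Step 1: Each of the c(K) crossings of the companion diagram becomes p*p = p^2 crossings among the p parallel strands, and each of the |q| twists s_1 s_2 ... s_(p-1) adds (p-1) crossings.
  Crossings = p^2 * c(K) + (p-1)*|q|
Step 2: = 7^2 * 16 + (7-1)*9
Step 3: = 49*16 + 6*9
Step 4: = 784 + 54 = 838

838


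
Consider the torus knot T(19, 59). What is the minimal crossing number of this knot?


For a torus knot T(p, q) with gcd(p,q)=1,
the crossing number is min(p*(q-1), q*(p-1)).
p*(q-1) = 19*58 = 1102
q*(p-1) = 59*18 = 1062
min(1102, 1062) = 1062

1062


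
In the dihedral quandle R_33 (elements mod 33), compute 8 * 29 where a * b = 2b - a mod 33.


8 * 29 = 2*29 - 8 mod 33
= 58 - 8 mod 33
= 50 mod 33 = 17

17


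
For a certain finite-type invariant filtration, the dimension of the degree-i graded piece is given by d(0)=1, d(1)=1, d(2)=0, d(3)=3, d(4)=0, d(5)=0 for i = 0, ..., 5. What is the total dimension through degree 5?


Total dimension = d(0) + d(1) + ... + d(5)
= 1 + 1 + 0 + 3 + 0 + 0
= 5

5


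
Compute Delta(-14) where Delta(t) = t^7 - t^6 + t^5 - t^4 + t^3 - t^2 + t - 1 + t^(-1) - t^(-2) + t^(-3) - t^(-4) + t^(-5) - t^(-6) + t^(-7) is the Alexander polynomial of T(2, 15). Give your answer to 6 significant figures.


Substituting t = -14 into Delta(t) = t^7 - t^6 + t^5 - t^4 + t^3 - t^2 + t - 1 + t^(-1) - t^(-2) + t^(-3) - t^(-4) + t^(-5) - t^(-6) + t^(-7):
Term values: (-105413504) + (-7529536) + (-537824) + (-38416) + (-2744) + (-196) + (-14) + (-1) + (-0.0714286) + (-0.00510204) + (-0.000364431) + (-2.60308e-05) + (-1.85934e-06) + (-1.3281e-07) + (-9.48645e-09)
Sum = -113522235.1
Rounded to 6 significant figures: -1.13522e+08

-1.13522e+08


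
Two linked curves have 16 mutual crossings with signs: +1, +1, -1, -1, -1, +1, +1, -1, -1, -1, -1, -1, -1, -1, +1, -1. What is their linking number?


Step 1: Count positive crossings: 5
Step 2: Count negative crossings: 11
Step 3: Sum of signs = 5 - 11 = -6
Step 4: Linking number = sum/2 = -6/2 = -3

-3


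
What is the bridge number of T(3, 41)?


The bridge number of T(p,q) is min(p,q).
min(3, 41) = 3

3


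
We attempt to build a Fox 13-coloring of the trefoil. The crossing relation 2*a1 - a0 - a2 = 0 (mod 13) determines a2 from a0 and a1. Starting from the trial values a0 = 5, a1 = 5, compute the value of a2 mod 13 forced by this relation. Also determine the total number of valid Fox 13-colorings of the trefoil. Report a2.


Step 1: Apply the given crossing relation 2*a1 - a0 - a2 = 0 (mod 13).
  a2 = 2*a1 - a0 mod 13
  a2 = 2*5 - 5 mod 13
  a2 = 10 - 5 mod 13
  a2 = 5 mod 13 = 5
Step 2: The trefoil has determinant 3.
  Number of Fox p-colorings (p prime) is p^2 if p = 3, else p.
  Since 13 does not divide 3, only trivial (constant) colorings exist.
  (Here a0 = a1 = a2 = 5, the constant coloring, which is valid.)
  Total colorings = 13
Step 3: a2 = 5, total Fox 13-colorings = 13

5


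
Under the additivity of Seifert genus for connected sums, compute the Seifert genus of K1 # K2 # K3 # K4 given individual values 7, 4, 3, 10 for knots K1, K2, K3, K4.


The Seifert genus is additive under connected sum.
Seifert genus(K1 # K2 # K3 # K4) = (7) + (4) + (3) + (10)
= 24

24


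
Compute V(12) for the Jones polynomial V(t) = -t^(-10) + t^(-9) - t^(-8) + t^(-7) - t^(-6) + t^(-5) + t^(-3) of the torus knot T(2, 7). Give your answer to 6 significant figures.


Substituting t = 12 into V(t) = -t^(-10) + t^(-9) - t^(-8) + t^(-7) - t^(-6) + t^(-5) + t^(-3):
  (-)t^(-10) = -1.61506e-11
  (+)t^(-9) = 1.93807e-10
  (-)t^(-8) = -2.32568e-09
  (+)t^(-7) = 2.79082e-08
  (-)t^(-6) = -3.34898e-07
  (+)t^(-5) = 4.01878e-06
  (+)t^(-3) = 0.000578704
Sum = (-1.61506e-11) + (1.93807e-10) + (-2.32568e-09) + (2.79082e-08) + (-3.34898e-07) + (4.01878e-06) + (0.000578704)
= 0.0005824133416
Rounded to 6 significant figures: 0.000582413

0.000582413


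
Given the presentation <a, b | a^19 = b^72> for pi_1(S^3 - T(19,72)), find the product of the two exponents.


The relation is a^19 = b^72.
Product of exponents = 19 * 72
= 1368

1368


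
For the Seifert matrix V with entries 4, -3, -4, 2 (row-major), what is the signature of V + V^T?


Step 1: V + V^T = [[8, -7], [-7, 4]]
Step 2: trace = 12, det = -17
Step 3: Discriminant = 12^2 - 4*(-17) = 212
Step 4: Eigenvalues: 13.2801, -1.28011
Step 5: Signature = (# positive eigenvalues) - (# negative eigenvalues) = 0

0


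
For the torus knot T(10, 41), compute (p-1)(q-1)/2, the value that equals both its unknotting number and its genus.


For a torus knot T(p,q), both the unknotting number and genus equal (p-1)(q-1)/2.
= (10-1)(41-1)/2
= 9*40/2
= 360/2 = 180

180


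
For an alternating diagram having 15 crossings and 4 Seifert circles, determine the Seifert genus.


For alternating knots, g = (c - s + 1)/2.
= (15 - 4 + 1)/2
= 12/2 = 6

6


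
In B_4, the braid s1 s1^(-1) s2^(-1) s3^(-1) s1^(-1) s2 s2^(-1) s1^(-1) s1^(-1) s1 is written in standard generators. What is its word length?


The word length counts the number of generators (including inverses).
Listing each generator: s1, s1^(-1), s2^(-1), s3^(-1), s1^(-1), s2, s2^(-1), s1^(-1), s1^(-1), s1
There are 10 generators in this braid word.

10


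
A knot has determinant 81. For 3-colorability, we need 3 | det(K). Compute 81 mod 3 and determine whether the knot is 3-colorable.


Step 1: A knot is p-colorable if and only if p divides its determinant.
Step 2: Compute 81 mod 3.
81 = 27 * 3 + 0
Step 3: 81 mod 3 = 0
Step 4: The knot is 3-colorable: yes

0


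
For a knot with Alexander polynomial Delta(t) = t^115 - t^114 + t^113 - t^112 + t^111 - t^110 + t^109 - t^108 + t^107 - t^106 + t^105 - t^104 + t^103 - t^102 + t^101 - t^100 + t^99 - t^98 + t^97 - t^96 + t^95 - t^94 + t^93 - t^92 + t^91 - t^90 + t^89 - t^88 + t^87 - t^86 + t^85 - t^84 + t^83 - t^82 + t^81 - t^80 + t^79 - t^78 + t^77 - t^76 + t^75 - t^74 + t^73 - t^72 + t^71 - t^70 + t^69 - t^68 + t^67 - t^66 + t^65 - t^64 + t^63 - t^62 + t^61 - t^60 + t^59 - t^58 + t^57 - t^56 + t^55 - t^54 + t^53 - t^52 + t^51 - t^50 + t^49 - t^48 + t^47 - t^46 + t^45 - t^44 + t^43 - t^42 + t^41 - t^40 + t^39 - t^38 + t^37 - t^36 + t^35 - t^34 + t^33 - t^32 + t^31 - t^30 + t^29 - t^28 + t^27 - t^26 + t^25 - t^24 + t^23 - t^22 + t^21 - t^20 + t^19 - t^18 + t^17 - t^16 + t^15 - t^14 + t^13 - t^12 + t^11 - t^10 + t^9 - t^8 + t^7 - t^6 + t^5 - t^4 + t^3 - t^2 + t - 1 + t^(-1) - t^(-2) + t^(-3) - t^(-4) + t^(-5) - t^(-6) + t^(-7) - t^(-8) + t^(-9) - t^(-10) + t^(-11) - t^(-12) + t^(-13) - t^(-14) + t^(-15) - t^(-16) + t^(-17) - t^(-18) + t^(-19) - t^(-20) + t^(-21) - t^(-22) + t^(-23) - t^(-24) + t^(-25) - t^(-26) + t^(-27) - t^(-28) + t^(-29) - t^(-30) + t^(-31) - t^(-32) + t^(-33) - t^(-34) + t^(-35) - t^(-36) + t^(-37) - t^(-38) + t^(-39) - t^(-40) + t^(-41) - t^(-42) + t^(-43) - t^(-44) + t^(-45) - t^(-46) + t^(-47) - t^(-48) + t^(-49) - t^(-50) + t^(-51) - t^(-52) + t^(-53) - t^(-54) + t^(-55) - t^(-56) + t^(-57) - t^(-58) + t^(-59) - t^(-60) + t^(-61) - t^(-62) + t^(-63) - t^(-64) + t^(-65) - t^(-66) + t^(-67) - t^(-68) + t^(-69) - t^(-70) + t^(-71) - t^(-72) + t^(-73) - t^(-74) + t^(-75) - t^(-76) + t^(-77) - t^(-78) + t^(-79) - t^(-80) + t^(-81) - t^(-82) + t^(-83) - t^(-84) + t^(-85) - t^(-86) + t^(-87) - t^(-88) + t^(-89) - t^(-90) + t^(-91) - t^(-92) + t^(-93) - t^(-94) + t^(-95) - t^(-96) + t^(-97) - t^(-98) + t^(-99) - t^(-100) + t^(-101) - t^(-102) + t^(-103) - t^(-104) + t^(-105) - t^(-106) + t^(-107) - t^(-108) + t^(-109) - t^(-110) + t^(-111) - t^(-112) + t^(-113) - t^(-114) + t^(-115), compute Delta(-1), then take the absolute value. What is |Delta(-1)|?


Step 1: The polynomial has 231 terms with alternating signs, exponents from 115 down to -115.
Step 2: Substitute t = -1. The i-th term has coefficient (-1)^i and exponent (m-i),
  so its value is (-1)^i * (-1)^(m-i) = (-1)^m = -1 for every i.
Step 3: All 231 terms equal -1, so Delta(-1) = 231 * (-1) = -231
Step 4: |Delta(-1)| = 231

231


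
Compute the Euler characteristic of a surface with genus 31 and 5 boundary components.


chi = 2 - 2g - b
= 2 - 2*31 - 5
= 2 - 62 - 5 = -65

-65


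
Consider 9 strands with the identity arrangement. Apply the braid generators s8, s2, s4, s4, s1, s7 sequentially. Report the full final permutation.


Starting with identity [1, 2, 3, 4, 5, 6, 7, 8, 9].
Apply generators in sequence:
  After s8: [1, 2, 3, 4, 5, 6, 7, 9, 8]
  After s2: [1, 3, 2, 4, 5, 6, 7, 9, 8]
  After s4: [1, 3, 2, 5, 4, 6, 7, 9, 8]
  After s4: [1, 3, 2, 4, 5, 6, 7, 9, 8]
  After s1: [3, 1, 2, 4, 5, 6, 7, 9, 8]
  After s7: [3, 1, 2, 4, 5, 6, 9, 7, 8]
Final permutation: [3, 1, 2, 4, 5, 6, 9, 7, 8]

[3, 1, 2, 4, 5, 6, 9, 7, 8]


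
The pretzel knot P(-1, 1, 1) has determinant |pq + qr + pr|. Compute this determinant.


Step 1: Compute pq + qr + pr.
pq = (-1)*1 = -1
qr = 1*1 = 1
pr = (-1)*1 = -1
pq + qr + pr = -1 + 1 + (-1) = -1
Step 2: Take absolute value.
det(P(-1,1,1)) = |-1| = 1

1


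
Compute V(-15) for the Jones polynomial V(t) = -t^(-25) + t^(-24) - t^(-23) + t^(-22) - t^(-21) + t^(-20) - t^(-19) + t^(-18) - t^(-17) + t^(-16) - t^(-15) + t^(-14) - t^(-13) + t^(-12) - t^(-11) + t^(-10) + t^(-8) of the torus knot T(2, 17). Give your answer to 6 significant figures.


Substituting t = -15 into V(t) = -t^(-25) + t^(-24) - t^(-23) + t^(-22) - t^(-21) + t^(-20) - t^(-19) + t^(-18) - t^(-17) + t^(-16) - t^(-15) + t^(-14) - t^(-13) + t^(-12) - t^(-11) + t^(-10) + t^(-8):
  (-)t^(-25) = 3.96021e-30
  (+)t^(-24) = 5.94032e-29
  (-)t^(-23) = 8.91048e-28
  (+)t^(-22) = 1.33657e-26
  (-)t^(-21) = 2.00486e-25
  (+)t^(-20) = 3.00729e-24
  (-)t^(-19) = 4.51093e-23
  (+)t^(-18) = 6.76639e-22
  (-)t^(-17) = 1.01496e-20
  (+)t^(-16) = 1.52244e-19
  (-)t^(-15) = 2.28366e-18
  (+)t^(-14) = 3.42549e-17
  (-)t^(-13) = 5.13823e-16
  (+)t^(-12) = 7.70735e-15
  (-)t^(-11) = 1.1561e-13
  (+)t^(-10) = 1.73415e-12
  (+)t^(-8) = 3.90184e-10
Sum = (3.96021e-30) + (5.94032e-29) + (8.91048e-28) + (1.33657e-26) + (2.00486e-25) + (3.00729e-24) + (4.51093e-23) + (6.76639e-22) + (1.01496e-20) + (1.52244e-19) + (2.28366e-18) + (3.42549e-17) + (5.13823e-16) + (7.70735e-15) + (1.1561e-13) + (1.73415e-12) + (3.90184e-10)
= 3.920424442e-10
Rounded to 6 significant figures: 3.92042e-10

3.92042e-10


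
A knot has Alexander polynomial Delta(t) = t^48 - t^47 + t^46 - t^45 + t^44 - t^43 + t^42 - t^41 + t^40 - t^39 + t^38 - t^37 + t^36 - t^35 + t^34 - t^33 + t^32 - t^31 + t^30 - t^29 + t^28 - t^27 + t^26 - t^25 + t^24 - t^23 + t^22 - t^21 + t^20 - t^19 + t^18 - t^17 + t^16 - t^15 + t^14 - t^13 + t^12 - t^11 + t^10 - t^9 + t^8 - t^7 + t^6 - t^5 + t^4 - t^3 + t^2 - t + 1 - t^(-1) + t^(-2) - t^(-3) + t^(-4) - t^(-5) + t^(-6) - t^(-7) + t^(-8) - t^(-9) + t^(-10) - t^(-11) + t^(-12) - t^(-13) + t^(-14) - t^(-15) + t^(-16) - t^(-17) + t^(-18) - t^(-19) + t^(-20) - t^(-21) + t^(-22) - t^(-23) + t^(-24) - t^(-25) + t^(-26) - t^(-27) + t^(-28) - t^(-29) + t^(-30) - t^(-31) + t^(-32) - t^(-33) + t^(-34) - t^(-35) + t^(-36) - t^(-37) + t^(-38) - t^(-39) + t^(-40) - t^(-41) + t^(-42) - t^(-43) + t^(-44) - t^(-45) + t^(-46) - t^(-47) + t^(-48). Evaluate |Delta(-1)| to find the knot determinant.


Step 1: The polynomial has 97 terms with alternating signs, exponents from 48 down to -48.
Step 2: Substitute t = -1. The i-th term has coefficient (-1)^i and exponent (m-i),
  so its value is (-1)^i * (-1)^(m-i) = (-1)^m = 1 for every i.
Step 3: All 97 terms equal 1, so Delta(-1) = 97 * (1) = 97
Step 4: |Delta(-1)| = 97

97


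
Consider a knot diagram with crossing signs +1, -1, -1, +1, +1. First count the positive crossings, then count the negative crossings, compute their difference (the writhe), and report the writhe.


Step 1: Count positive crossings (+1).
Positive crossings: 3
Step 2: Count negative crossings (-1).
Negative crossings: 2
Step 3: Writhe = (positive) - (negative)
w = 3 - 2 = 1
Step 4: |w| = 1, and w is positive

1


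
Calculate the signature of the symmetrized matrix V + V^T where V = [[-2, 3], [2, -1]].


Step 1: V + V^T = [[-4, 5], [5, -2]]
Step 2: trace = -6, det = -17
Step 3: Discriminant = (-6)^2 - 4*(-17) = 104
Step 4: Eigenvalues: 2.09902, -8.09902
Step 5: Signature = (# positive eigenvalues) - (# negative eigenvalues) = 0

0


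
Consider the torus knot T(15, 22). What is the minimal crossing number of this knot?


For a torus knot T(p, q) with gcd(p,q)=1,
the crossing number is min(p*(q-1), q*(p-1)).
p*(q-1) = 15*21 = 315
q*(p-1) = 22*14 = 308
min(315, 308) = 308

308


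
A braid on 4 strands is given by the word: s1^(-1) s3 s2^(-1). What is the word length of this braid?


The word length counts the number of generators (including inverses).
Listing each generator: s1^(-1), s3, s2^(-1)
There are 3 generators in this braid word.

3


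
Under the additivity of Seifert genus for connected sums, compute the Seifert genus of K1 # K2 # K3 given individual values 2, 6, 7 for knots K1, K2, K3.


The Seifert genus is additive under connected sum.
Seifert genus(K1 # K2 # K3) = (2) + (6) + (7)
= 15

15


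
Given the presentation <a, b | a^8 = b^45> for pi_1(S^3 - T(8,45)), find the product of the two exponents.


The relation is a^8 = b^45.
Product of exponents = 8 * 45
= 360

360


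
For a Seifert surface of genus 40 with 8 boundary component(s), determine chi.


chi = 2 - 2g - b
= 2 - 2*40 - 8
= 2 - 80 - 8 = -86

-86


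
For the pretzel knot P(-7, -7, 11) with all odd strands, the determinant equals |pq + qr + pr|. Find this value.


Step 1: Compute pq + qr + pr.
pq = (-7)*(-7) = 49
qr = (-7)*11 = -77
pr = (-7)*11 = -77
pq + qr + pr = 49 + (-77) + (-77) = -105
Step 2: Take absolute value.
det(P(-7,-7,11)) = |-105| = 105

105


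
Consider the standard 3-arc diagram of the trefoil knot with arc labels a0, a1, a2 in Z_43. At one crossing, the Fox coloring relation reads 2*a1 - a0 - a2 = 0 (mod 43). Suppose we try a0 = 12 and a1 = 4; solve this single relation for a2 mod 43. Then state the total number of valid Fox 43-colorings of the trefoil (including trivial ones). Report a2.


Step 1: Apply the given crossing relation 2*a1 - a0 - a2 = 0 (mod 43).
  a2 = 2*a1 - a0 mod 43
  a2 = 2*4 - 12 mod 43
  a2 = 8 - 12 mod 43
  a2 = -4 mod 43 = 39
Step 2: The trefoil has determinant 3.
  Number of Fox p-colorings (p prime) is p^2 if p = 3, else p.
  Since 43 does not divide 3, only trivial (constant) colorings exist.
  (So the trial a0 = 12, a1 = 4 with a0 != a1 does NOT extend to a valid coloring of the whole trefoil: the other two crossing relations require 3*(a1 - a0) = 0 (mod 43), which fails.)
  Total colorings = 43
Step 3: a2 = 39, total Fox 43-colorings = 43

39


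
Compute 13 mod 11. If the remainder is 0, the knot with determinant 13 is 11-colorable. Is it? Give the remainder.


Step 1: A knot is p-colorable if and only if p divides its determinant.
Step 2: Compute 13 mod 11.
13 = 1 * 11 + 2
Step 3: 13 mod 11 = 2
Step 4: The knot is 11-colorable: no

2


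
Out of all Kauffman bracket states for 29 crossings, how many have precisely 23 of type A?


We choose which 23 of 29 crossings get A-smoothings.
C(29, 23) = 29! / (23! * 6!)
= 475020

475020


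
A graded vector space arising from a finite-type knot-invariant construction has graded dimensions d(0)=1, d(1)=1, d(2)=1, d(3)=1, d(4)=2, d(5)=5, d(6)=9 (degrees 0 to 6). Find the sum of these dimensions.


Total dimension = d(0) + d(1) + ... + d(6)
= 1 + 1 + 1 + 1 + 2 + 5 + 9
= 20

20


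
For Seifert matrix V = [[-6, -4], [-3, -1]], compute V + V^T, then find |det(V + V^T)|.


Step 1: Form V + V^T where V = [[-6, -4], [-3, -1]]
  V^T = [[-6, -3], [-4, -1]]
  V + V^T = [[-12, -7], [-7, -2]]
Step 2: det(V + V^T) = (-12)*(-2) - (-7)*(-7)
  = 24 - 49 = -25
Step 3: Knot determinant = |det(V + V^T)| = |-25| = 25

25


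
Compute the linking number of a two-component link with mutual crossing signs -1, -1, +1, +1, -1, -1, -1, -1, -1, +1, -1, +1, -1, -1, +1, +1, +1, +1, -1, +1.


Step 1: Count positive crossings: 9
Step 2: Count negative crossings: 11
Step 3: Sum of signs = 9 - 11 = -2
Step 4: Linking number = sum/2 = -2/2 = -1

-1


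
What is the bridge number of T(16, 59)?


The bridge number of T(p,q) is min(p,q).
min(16, 59) = 16

16


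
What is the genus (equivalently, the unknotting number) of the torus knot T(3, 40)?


For a torus knot T(p,q), both the unknotting number and genus equal (p-1)(q-1)/2.
= (3-1)(40-1)/2
= 2*39/2
= 78/2 = 39

39


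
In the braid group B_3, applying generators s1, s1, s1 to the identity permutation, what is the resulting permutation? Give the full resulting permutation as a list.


Starting with identity [1, 2, 3].
Apply generators in sequence:
  After s1: [2, 1, 3]
  After s1: [1, 2, 3]
  After s1: [2, 1, 3]
Final permutation: [2, 1, 3]

[2, 1, 3]


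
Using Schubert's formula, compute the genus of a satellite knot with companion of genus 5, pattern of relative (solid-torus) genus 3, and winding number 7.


Schubert: g(satellite) = g_rel(pattern) + |winding| * g(companion),
where g_rel(pattern) is the genus of the pattern relative to the solid torus.
= 3 + 7 * 5
= 3 + 35 = 38

38


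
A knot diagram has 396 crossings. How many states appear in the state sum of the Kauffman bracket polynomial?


Each crossing contributes 2 choices (A-smoothing or B-smoothing).
Total states = 2^396 = 161390617380431786853494948250188242145606612051826469551916209783790476376052574664352834580008614464743948248296718336

161390617380431786853494948250188242145606612051826469551916209783790476376052574664352834580008614464743948248296718336


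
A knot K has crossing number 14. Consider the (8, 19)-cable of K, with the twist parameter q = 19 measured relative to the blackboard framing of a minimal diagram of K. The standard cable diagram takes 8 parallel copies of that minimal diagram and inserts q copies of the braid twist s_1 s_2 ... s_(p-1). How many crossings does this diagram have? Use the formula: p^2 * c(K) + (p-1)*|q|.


Step 1: Each of the c(K) crossings of the companion diagram becomes p*p = p^2 crossings among the p parallel strands, and each of the |q| twists s_1 s_2 ... s_(p-1) adds (p-1) crossings.
  Crossings = p^2 * c(K) + (p-1)*|q|
Step 2: = 8^2 * 14 + (8-1)*19
Step 3: = 64*14 + 7*19
Step 4: = 896 + 133 = 1029

1029


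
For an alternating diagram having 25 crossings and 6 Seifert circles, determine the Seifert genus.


For alternating knots, g = (c - s + 1)/2.
= (25 - 6 + 1)/2
= 20/2 = 10

10


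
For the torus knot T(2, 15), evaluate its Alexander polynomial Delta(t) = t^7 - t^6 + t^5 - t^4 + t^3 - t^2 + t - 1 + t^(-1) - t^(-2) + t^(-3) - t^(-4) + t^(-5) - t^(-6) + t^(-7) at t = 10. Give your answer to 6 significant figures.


Substituting t = 10 into Delta(t) = t^7 - t^6 + t^5 - t^4 + t^3 - t^2 + t - 1 + t^(-1) - t^(-2) + t^(-3) - t^(-4) + t^(-5) - t^(-6) + t^(-7):
Term values: (10000000) + (-1000000) + (100000) + (-10000) + (1000) + (-100) + (10) + (-1) + (0.1) + (-0.01) + (0.001) + (-0.0001) + (1e-05) + (-1e-06) + (1e-07)
Sum = 9090909.091
Rounded to 6 significant figures: 9.09091e+06

9.09091e+06


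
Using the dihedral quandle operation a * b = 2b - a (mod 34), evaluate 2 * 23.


2 * 23 = 2*23 - 2 mod 34
= 46 - 2 mod 34
= 44 mod 34 = 10

10


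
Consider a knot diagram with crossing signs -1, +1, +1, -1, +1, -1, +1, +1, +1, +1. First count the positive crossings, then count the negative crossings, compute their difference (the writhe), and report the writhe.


Step 1: Count positive crossings (+1).
Positive crossings: 7
Step 2: Count negative crossings (-1).
Negative crossings: 3
Step 3: Writhe = (positive) - (negative)
w = 7 - 3 = 4
Step 4: |w| = 4, and w is positive

4


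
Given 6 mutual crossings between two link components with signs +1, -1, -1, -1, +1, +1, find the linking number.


Step 1: Count positive crossings: 3
Step 2: Count negative crossings: 3
Step 3: Sum of signs = 3 - 3 = 0
Step 4: Linking number = sum/2 = 0/2 = 0

0


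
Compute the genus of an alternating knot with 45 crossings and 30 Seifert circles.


For alternating knots, g = (c - s + 1)/2.
= (45 - 30 + 1)/2
= 16/2 = 8

8


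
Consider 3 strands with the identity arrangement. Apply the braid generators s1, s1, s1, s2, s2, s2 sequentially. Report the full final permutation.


Starting with identity [1, 2, 3].
Apply generators in sequence:
  After s1: [2, 1, 3]
  After s1: [1, 2, 3]
  After s1: [2, 1, 3]
  After s2: [2, 3, 1]
  After s2: [2, 1, 3]
  After s2: [2, 3, 1]
Final permutation: [2, 3, 1]

[2, 3, 1]


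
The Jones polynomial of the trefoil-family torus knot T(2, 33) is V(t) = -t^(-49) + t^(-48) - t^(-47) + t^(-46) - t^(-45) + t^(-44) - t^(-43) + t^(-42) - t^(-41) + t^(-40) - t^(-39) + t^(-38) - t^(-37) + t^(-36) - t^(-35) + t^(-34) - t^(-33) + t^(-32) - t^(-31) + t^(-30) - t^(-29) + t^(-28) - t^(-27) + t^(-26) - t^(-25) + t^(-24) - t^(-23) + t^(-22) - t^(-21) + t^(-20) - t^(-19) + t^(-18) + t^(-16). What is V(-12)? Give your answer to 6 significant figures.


Substituting t = -12 into V(t) = -t^(-49) + t^(-48) - t^(-47) + t^(-46) - t^(-45) + t^(-44) - t^(-43) + t^(-42) - t^(-41) + t^(-40) - t^(-39) + t^(-38) - t^(-37) + t^(-36) - t^(-35) + t^(-34) - t^(-33) + t^(-32) - t^(-31) + t^(-30) - t^(-29) + t^(-28) - t^(-27) + t^(-26) - t^(-25) + t^(-24) - t^(-23) + t^(-22) - t^(-21) + t^(-20) - t^(-19) + t^(-18) + t^(-16):
  (-)t^(-49) = 1.31862e-53
  (+)t^(-48) = 1.58234e-52
  (-)t^(-47) = 1.89881e-51
  (+)t^(-46) = 2.27857e-50
  (-)t^(-45) = 2.73429e-49
  (+)t^(-44) = 3.28114e-48
  (-)t^(-43) = 3.93737e-47
  (+)t^(-42) = 4.72485e-46
  (-)t^(-41) = 5.66982e-45
  (+)t^(-40) = 6.80378e-44
  (-)t^(-39) = 8.16453e-43
  (+)t^(-38) = 9.79744e-42
  (-)t^(-37) = 1.17569e-40
  (+)t^(-36) = 1.41083e-39
  (-)t^(-35) = 1.693e-38
  (+)t^(-34) = 2.0316e-37
  (-)t^(-33) = 2.43792e-36
  (+)t^(-32) = 2.9255e-35
  (-)t^(-31) = 3.5106e-34
  (+)t^(-30) = 4.21272e-33
  (-)t^(-29) = 5.05526e-32
  (+)t^(-28) = 6.06632e-31
  (-)t^(-27) = 7.27958e-30
  (+)t^(-26) = 8.7355e-29
  (-)t^(-25) = 1.04826e-27
  (+)t^(-24) = 1.25791e-26
  (-)t^(-23) = 1.50949e-25
  (+)t^(-22) = 1.81139e-24
  (-)t^(-21) = 2.17367e-23
  (+)t^(-20) = 2.60841e-22
  (-)t^(-19) = 3.13009e-21
  (+)t^(-18) = 3.7561e-20
  (+)t^(-16) = 5.40879e-18
Sum = (1.31862e-53) + (1.58234e-52) + (1.89881e-51) + (2.27857e-50) + (2.73429e-49) + (3.28114e-48) + (3.93737e-47) + (4.72485e-46) + (5.66982e-45) + (6.80378e-44) + (8.16453e-43) + (9.79744e-42) + (1.17569e-40) + (1.41083e-39) + (1.693e-38) + (2.0316e-37) + (2.43792e-36) + (2.9255e-35) + (3.5106e-34) + (4.21272e-33) + (5.05526e-32) + (6.06632e-31) + (7.27958e-30) + (8.7355e-29) + (1.04826e-27) + (1.25791e-26) + (1.50949e-25) + (1.81139e-24) + (2.17367e-23) + (2.60841e-22) + (3.13009e-21) + (3.7561e-20) + (5.40879e-18)
= 5.44976497e-18
Rounded to 6 significant figures: 5.44976e-18

5.44976e-18
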